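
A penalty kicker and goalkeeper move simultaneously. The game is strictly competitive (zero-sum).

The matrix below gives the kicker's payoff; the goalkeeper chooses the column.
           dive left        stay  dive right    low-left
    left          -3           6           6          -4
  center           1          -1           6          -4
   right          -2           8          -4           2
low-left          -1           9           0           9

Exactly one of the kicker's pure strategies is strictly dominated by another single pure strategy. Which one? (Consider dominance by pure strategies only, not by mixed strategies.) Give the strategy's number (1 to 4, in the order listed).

3

Compare right with low-left: -1 > -2, 9 > 8, 0 > -4, 9 > 2.
So low-left strictly dominates right for the kicker; right is strictly dominated.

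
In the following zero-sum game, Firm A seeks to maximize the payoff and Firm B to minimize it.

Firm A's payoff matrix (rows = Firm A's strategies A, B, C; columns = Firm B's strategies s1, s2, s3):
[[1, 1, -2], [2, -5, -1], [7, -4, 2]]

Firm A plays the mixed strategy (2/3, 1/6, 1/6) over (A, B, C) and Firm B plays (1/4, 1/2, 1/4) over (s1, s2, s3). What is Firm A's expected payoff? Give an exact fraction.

Against (1/4, 1/2, 1/4), each row's expected payoff is A: 1/4; B: -9/4; C: 1/4.
Taking the (2/3, 1/6, 1/6)-weighted average: (2/3)·(1/4) + (1/6)·(-9/4) + (1/6)·(1/4) = -1/6.

-1/6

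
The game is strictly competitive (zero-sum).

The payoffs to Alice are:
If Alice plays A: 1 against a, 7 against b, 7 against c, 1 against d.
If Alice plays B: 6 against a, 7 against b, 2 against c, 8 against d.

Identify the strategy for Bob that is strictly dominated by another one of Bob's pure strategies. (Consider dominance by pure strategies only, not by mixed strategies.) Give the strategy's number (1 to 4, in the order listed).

2

Bob prefers columns that give Alice less. Compare b with a: 1 < 7, 6 < 7.
So a strictly dominates b for Bob; b is strictly dominated.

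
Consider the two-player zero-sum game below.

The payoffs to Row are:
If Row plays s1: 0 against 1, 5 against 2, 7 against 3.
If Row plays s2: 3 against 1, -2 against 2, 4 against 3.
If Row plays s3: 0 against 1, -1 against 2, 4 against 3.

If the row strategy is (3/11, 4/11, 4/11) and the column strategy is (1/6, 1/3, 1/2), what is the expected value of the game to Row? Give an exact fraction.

59/22

Against (1/6, 1/3, 1/2), each row's expected payoff is s1: 31/6; s2: 11/6; s3: 5/3.
Taking the (3/11, 4/11, 4/11)-weighted average: (3/11)·(31/6) + (4/11)·(11/6) + (4/11)·(5/3) = 59/22.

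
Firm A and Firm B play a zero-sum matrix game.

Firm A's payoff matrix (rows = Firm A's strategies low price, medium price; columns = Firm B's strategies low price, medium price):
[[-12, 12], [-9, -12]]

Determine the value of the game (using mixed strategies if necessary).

Row minima are -12 and -12, so Firm A's maximin is -12; column maxima are -9 and 12, so Firm B's minimax is -9. These differ, so the equilibrium is in mixed strategies.
Let Firm A play low price with probability p. Firm B is indifferent when −12p − 9(1−p) = 12p − 12(1−p), giving p = 1/9.
Let Firm B play low price with probability q. Firm A is indifferent when −12q + 12(1−q) = −9q − 12(1−q), giving q = 8/9.
The value is -12·(8/9) + (12)·(1/9) = -28/3.

-28/3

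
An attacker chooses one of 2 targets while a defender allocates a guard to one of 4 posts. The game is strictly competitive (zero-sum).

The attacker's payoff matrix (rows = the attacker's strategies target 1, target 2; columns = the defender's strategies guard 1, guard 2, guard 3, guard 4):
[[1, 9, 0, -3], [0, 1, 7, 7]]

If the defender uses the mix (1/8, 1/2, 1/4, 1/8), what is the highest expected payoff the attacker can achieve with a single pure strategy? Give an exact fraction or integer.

17/4

target 1: (1)·(1/8) + (9)·(1/2) + (0)·(1/4) + (-3)·(1/8) = 17/4.
target 2: (0)·(1/8) + (1)·(1/2) + (7)·(1/4) + (7)·(1/8) = 25/8.
The best pure response is target 1 with expected payoff 17/4.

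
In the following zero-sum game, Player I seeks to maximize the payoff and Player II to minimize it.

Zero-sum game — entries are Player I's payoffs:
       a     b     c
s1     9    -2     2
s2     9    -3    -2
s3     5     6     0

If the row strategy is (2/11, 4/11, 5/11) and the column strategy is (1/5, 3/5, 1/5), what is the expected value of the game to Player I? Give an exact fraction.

117/55

Against (1/5, 3/5, 1/5), each row's expected payoff is s1: 1; s2: -2/5; s3: 23/5.
Taking the (2/11, 4/11, 5/11)-weighted average: (2/11)·(1) + (4/11)·(-2/5) + (5/11)·(23/5) = 117/55.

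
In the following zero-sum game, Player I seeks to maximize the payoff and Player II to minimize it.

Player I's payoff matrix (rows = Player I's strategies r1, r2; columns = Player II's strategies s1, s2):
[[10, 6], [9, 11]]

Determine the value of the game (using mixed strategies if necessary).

Row minima are 6 and 9, so Player I's maximin is 9; column maxima are 10 and 11, so Player II's minimax is 10. These differ, so the equilibrium is in mixed strategies.
Let Player I play r1 with probability p. Player II is indifferent when 10p + 9(1−p) = 6p + 11(1−p), giving p = 1/3.
Let Player II play s1 with probability q. Player I is indifferent when 10q + 6(1−q) = 9q + 11(1−q), giving q = 5/6.
The value is 10·(5/6) + (6)·(1/6) = 28/3.

28/3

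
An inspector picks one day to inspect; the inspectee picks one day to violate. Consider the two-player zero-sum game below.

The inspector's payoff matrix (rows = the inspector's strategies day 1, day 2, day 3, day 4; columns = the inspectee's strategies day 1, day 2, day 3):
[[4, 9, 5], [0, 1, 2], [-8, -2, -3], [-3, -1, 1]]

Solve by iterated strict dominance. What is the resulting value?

4

Row day 2 is strictly dominated by row day 1 (4>0, 9>1, 5>2); eliminate day 2.
Row day 4 is strictly dominated by row day 1 (4>-3, 9>-1, 5>1); eliminate day 4.
Column day 2 is strictly dominated by day 1 for the inspectee (4<9, -8<-2); eliminate day 2.
Column day 3 is strictly dominated by day 1 for the inspectee (4<5, -8<-3); eliminate day 3.
Row day 3 is strictly dominated by row day 1 (4>-8); eliminate day 3.
Only (day 1, day 1) remains, with payoff 4.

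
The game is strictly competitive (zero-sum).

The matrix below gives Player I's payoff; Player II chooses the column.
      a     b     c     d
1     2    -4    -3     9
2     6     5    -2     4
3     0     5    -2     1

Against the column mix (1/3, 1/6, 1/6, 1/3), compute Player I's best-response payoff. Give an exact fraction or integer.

23/6

1: (2)·(1/3) + (-4)·(1/6) + (-3)·(1/6) + (9)·(1/3) = 5/2.
2: (6)·(1/3) + (5)·(1/6) + (-2)·(1/6) + (4)·(1/3) = 23/6.
3: (0)·(1/3) + (5)·(1/6) + (-2)·(1/6) + (1)·(1/3) = 5/6.
The best pure response is 2 with expected payoff 23/6.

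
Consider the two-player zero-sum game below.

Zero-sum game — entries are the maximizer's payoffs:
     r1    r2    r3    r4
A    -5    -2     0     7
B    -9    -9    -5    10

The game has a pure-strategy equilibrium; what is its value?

-5

Row minima: -5, -9 → the maximizer's maximin is -5.
Column maxima: -5, -2, 0, 10 → the minimizer's minimax is -5.
They coincide at (A, r1), so the value is -5.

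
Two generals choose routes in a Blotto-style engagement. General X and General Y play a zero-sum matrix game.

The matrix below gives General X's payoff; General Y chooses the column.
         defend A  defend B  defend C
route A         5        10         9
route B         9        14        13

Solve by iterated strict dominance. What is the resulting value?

Row route A is strictly dominated by row route B (9>5, 14>10, 13>9); eliminate route A.
Column defend B is strictly dominated by defend A for General Y (9<14); eliminate defend B.
Column defend C is strictly dominated by defend A for General Y (9<13); eliminate defend C.
Only (route B, defend A) remains, with payoff 9.

9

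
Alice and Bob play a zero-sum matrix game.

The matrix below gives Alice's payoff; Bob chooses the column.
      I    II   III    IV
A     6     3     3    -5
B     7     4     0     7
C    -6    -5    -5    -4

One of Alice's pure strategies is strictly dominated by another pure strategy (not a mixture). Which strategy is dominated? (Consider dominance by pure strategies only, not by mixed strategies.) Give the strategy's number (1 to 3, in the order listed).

3

Compare C with B: 7 > -6, 4 > -5, 0 > -5, 7 > -4.
So B strictly dominates C for Alice; C is strictly dominated.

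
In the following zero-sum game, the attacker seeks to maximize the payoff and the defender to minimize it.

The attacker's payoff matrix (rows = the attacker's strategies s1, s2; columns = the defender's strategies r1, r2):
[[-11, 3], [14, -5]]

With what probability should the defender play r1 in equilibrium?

Row minima are -11 and -5, so the attacker's maximin is -5; column maxima are 14 and 3, so the defender's minimax is 3. These differ, so the equilibrium is in mixed strategies.
Let the defender play r1 with probability q. The attacker is indifferent when −11q + 3(1−q) = 14q − 5(1−q), giving q = 8/33.

8/33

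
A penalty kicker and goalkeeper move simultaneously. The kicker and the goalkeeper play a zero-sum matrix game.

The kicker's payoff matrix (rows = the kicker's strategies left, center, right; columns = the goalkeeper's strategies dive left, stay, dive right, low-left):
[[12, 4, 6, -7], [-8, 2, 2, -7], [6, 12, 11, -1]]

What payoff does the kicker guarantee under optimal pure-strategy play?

Row minima: -7, -8, -1 → the kicker's maximin is -1.
Column maxima: 12, 12, 11, -1 → the goalkeeper's minimax is -1.
They coincide at (right, low-left), so the value is -1.

-1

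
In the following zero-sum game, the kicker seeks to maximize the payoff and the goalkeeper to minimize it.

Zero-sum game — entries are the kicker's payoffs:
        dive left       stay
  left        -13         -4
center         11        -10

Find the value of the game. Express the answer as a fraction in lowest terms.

Row minima are -13 and -10, so the kicker's maximin is -10; column maxima are 11 and -4, so the goalkeeper's minimax is -4. These differ, so the equilibrium is in mixed strategies.
Let the kicker play left with probability p. The goalkeeper is indifferent when −13p + 11(1−p) = −4p − 10(1−p), giving p = 7/10.
Let the goalkeeper play dive left with probability q. The kicker is indifferent when −13q − 4(1−q) = 11q − 10(1−q), giving q = 1/5.
The value is -13·(1/5) + (-4)·(4/5) = -29/5.

-29/5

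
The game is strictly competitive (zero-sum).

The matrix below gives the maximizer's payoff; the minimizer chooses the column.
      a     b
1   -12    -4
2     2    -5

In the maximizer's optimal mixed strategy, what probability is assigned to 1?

Row minima are -12 and -5, so the maximizer's maximin is -5; column maxima are 2 and -4, so the minimizer's minimax is -4. These differ, so the equilibrium is in mixed strategies.
Let the maximizer play 1 with probability p. The minimizer is indifferent when −12p + 2(1−p) = −4p − 5(1−p), giving p = 7/15.

7/15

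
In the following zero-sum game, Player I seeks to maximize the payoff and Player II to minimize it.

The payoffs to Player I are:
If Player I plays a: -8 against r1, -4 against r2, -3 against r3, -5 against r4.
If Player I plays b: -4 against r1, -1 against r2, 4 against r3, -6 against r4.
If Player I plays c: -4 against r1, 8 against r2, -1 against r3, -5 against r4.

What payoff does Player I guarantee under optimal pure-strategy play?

Row minima: -8, -6, -5 → Player I's maximin is -5.
Column maxima: -4, 8, 4, -5 → Player II's minimax is -5.
They coincide at (c, r4), so the value is -5.

-5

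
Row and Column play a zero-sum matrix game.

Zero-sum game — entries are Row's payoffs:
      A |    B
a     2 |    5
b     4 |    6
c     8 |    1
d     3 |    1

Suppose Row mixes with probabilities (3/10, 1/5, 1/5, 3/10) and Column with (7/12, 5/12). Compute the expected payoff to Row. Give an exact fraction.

Against (7/12, 5/12), each row's expected payoff is a: 13/4; b: 29/6; c: 61/12; d: 13/6.
Taking the (3/10, 1/5, 1/5, 3/10)-weighted average: (3/10)·(13/4) + (1/5)·(29/6) + (1/5)·(61/12) + (3/10)·(13/6) = 433/120.

433/120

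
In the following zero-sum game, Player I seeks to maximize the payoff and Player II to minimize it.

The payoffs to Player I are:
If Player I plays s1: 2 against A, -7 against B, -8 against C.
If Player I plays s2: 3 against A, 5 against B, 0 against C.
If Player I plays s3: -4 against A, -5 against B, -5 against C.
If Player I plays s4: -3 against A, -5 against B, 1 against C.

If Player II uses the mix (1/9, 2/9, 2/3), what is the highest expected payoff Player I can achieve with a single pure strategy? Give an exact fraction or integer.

13/9

s1: (2)·(1/9) + (-7)·(2/9) + (-8)·(2/3) = -20/3.
s2: (3)·(1/9) + (5)·(2/9) + (0)·(2/3) = 13/9.
s3: (-4)·(1/9) + (-5)·(2/9) + (-5)·(2/3) = -44/9.
s4: (-3)·(1/9) + (-5)·(2/9) + (1)·(2/3) = -7/9.
The best pure response is s2 with expected payoff 13/9.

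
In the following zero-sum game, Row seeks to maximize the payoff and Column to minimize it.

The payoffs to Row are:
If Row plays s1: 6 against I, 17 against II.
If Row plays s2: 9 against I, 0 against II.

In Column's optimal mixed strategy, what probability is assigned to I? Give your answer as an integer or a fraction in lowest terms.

Row minima are 6 and 0, so Row's maximin is 6; column maxima are 9 and 17, so Column's minimax is 9. These differ, so the equilibrium is in mixed strategies.
Let Column play I with probability q. Row is indifferent when 6q + 17(1−q) = 9q, giving q = 17/20.

17/20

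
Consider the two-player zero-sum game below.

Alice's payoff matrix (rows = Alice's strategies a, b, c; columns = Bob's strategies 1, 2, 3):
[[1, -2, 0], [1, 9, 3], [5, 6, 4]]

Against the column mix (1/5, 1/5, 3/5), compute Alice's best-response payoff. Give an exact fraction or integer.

23/5

a: (1)·(1/5) + (-2)·(1/5) + (0)·(3/5) = -1/5.
b: (1)·(1/5) + (9)·(1/5) + (3)·(3/5) = 19/5.
c: (5)·(1/5) + (6)·(1/5) + (4)·(3/5) = 23/5.
The best pure response is c with expected payoff 23/5.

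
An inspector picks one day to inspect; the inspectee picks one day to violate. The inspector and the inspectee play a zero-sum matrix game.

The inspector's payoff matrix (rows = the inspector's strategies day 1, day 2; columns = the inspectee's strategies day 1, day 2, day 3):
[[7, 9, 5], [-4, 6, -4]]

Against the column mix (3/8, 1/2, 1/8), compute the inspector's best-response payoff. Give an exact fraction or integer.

day 1: (7)·(3/8) + (9)·(1/2) + (5)·(1/8) = 31/4.
day 2: (-4)·(3/8) + (6)·(1/2) + (-4)·(1/8) = 1.
The best pure response is day 1 with expected payoff 31/4.

31/4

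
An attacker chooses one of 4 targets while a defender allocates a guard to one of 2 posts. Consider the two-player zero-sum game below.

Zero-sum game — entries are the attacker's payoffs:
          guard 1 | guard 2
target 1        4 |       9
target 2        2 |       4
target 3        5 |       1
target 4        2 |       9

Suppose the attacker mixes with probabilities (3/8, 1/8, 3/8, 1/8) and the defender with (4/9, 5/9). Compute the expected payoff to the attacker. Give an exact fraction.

Against (4/9, 5/9), each row's expected payoff is target 1: 61/9; target 2: 28/9; target 3: 25/9; target 4: 53/9.
Taking the (3/8, 1/8, 3/8, 1/8)-weighted average: (3/8)·(61/9) + (1/8)·(28/9) + (3/8)·(25/9) + (1/8)·(53/9) = 113/24.

113/24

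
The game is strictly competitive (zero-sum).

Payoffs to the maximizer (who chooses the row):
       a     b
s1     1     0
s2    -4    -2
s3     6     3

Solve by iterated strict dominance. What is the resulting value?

3

Row s2 is strictly dominated by row s1 (1>-4, 0>-2); eliminate s2.
Column a is strictly dominated by b for the minimizer (0<1, 3<6); eliminate a.
Row s1 is strictly dominated by row s3 (3>0); eliminate s1.
Only (s3, b) remains, with payoff 3.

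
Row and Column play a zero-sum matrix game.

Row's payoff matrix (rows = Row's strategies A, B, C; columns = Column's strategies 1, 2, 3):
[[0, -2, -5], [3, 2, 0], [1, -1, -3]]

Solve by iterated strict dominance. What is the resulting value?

0

Row A is strictly dominated by row B (3>0, 2>-2, 0>-5); eliminate A.
Column 2 is strictly dominated by 3 for Column (0<2, -3<-1); eliminate 2.
Row C is strictly dominated by row B (3>1, 0>-3); eliminate C.
Column 1 is strictly dominated by 3 for Column (0<3); eliminate 1.
Only (B, 3) remains, with payoff 0.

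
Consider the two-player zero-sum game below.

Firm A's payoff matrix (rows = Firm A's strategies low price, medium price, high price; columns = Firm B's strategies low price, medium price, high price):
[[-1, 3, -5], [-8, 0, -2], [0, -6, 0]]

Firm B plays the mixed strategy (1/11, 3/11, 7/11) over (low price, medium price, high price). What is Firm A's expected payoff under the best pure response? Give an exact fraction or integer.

low price: (-1)·(1/11) + (3)·(3/11) + (-5)·(7/11) = -27/11.
medium price: (-8)·(1/11) + (0)·(3/11) + (-2)·(7/11) = -2.
high price: (0)·(1/11) + (-6)·(3/11) + (0)·(7/11) = -18/11.
The best pure response is high price with expected payoff -18/11.

-18/11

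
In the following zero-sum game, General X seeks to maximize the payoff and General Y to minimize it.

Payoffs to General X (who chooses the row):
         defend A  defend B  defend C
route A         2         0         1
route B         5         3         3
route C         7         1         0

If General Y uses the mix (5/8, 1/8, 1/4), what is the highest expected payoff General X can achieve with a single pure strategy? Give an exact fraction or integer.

route A: (2)·(5/8) + (0)·(1/8) + (1)·(1/4) = 3/2.
route B: (5)·(5/8) + (3)·(1/8) + (3)·(1/4) = 17/4.
route C: (7)·(5/8) + (1)·(1/8) + (0)·(1/4) = 9/2.
The best pure response is route C with expected payoff 9/2.

9/2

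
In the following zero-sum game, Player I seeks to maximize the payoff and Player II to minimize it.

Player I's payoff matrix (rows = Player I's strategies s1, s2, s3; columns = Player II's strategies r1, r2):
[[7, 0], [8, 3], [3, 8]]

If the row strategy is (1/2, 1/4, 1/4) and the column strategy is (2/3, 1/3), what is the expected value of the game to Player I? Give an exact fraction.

Against (2/3, 1/3), each row's expected payoff is s1: 14/3; s2: 19/3; s3: 14/3.
Taking the (1/2, 1/4, 1/4)-weighted average: (1/2)·(14/3) + (1/4)·(19/3) + (1/4)·(14/3) = 61/12.

61/12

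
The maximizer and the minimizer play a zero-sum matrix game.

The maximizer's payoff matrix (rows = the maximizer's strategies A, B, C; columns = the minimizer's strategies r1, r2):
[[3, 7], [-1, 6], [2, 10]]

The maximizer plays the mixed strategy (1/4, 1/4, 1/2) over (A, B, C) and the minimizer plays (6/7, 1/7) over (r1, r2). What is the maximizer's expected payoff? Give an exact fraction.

69/28

Against (6/7, 1/7), each row's expected payoff is A: 25/7; B: 0; C: 22/7.
Taking the (1/4, 1/4, 1/2)-weighted average: (1/4)·(25/7) + (1/4)·(0) + (1/2)·(22/7) = 69/28.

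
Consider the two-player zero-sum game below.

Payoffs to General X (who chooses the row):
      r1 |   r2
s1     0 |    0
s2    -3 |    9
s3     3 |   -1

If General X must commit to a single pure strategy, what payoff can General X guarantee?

0

The worst-case payoff for each row is s1: 0, s2: -3, s3: -1.
The best of these is 0.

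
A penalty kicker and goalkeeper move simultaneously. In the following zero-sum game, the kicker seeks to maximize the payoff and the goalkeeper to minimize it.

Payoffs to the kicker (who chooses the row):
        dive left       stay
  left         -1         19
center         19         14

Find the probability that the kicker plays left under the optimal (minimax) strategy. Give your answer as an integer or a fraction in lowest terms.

Row minima are -1 and 14, so the kicker's maximin is 14; column maxima are 19 and 19, so the goalkeeper's minimax is 19. These differ, so the equilibrium is in mixed strategies.
Let the kicker play left with probability p. The goalkeeper is indifferent when −p + 19(1−p) = 19p + 14(1−p), giving p = 1/5.

1/5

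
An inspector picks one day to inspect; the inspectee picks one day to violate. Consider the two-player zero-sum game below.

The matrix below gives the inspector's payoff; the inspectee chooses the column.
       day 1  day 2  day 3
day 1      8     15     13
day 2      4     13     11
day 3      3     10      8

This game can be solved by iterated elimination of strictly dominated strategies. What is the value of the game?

8

Column day 3 is strictly dominated by day 1 for the inspectee (8<13, 4<11, 3<8); eliminate day 3.
Column day 2 is strictly dominated by day 1 for the inspectee (8<15, 4<13, 3<10); eliminate day 2.
Row day 3 is strictly dominated by row day 1 (8>3); eliminate day 3.
Row day 2 is strictly dominated by row day 1 (8>4); eliminate day 2.
Only (day 1, day 1) remains, with payoff 8.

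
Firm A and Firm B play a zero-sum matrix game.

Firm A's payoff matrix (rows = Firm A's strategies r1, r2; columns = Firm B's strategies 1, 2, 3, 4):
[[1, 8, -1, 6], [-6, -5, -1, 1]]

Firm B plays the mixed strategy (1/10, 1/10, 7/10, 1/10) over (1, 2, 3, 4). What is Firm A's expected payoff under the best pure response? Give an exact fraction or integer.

4/5

r1: (1)·(1/10) + (8)·(1/10) + (-1)·(7/10) + (6)·(1/10) = 4/5.
r2: (-6)·(1/10) + (-5)·(1/10) + (-1)·(7/10) + (1)·(1/10) = -17/10.
The best pure response is r1 with expected payoff 4/5.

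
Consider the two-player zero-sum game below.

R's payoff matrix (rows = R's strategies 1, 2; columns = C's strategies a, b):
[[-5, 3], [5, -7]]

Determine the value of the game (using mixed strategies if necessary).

Row minima are -5 and -7, so R's maximin is -5; column maxima are 5 and 3, so C's minimax is 3. These differ, so the equilibrium is in mixed strategies.
Let R play 1 with probability p. C is indifferent when −5p + 5(1−p) = 3p − 7(1−p), giving p = 3/5.
Let C play a with probability q. R is indifferent when −5q + 3(1−q) = 5q − 7(1−q), giving q = 1/2.
The value is -5·(1/2) + (3)·(1/2) = -1.

-1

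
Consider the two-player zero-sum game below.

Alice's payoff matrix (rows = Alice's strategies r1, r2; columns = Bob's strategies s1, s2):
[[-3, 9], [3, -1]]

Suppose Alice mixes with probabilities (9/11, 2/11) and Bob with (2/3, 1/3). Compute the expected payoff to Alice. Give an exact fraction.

37/33

Against (2/3, 1/3), each row's expected payoff is r1: 1; r2: 5/3.
Taking the (9/11, 2/11)-weighted average: (9/11)·(1) + (2/11)·(5/3) = 37/33.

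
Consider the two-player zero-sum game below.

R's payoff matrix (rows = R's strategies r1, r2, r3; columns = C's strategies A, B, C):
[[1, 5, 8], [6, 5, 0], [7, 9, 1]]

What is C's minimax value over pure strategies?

7

The worst case (largest entry) in each column is A: 7, B: 9, C: 8.
The best (smallest) of these is 7.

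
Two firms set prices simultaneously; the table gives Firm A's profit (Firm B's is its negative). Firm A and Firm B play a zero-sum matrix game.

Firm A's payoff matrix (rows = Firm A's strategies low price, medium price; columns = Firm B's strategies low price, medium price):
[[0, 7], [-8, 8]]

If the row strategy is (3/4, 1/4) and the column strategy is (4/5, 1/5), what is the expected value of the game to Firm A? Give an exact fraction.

-3/20

Against (4/5, 1/5), each row's expected payoff is low price: 7/5; medium price: -24/5.
Taking the (3/4, 1/4)-weighted average: (3/4)·(7/5) + (1/4)·(-24/5) = -3/20.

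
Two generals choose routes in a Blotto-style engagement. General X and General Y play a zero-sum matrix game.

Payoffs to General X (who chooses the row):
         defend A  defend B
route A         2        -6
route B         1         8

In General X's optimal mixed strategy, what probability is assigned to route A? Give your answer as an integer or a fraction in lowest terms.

Row minima are -6 and 1, so General X's maximin is 1; column maxima are 2 and 8, so General Y's minimax is 2. These differ, so the equilibrium is in mixed strategies.
Let General X play route A with probability p. General Y is indifferent when 2p + (1−p) = −6p + 8(1−p), giving p = 7/15.

7/15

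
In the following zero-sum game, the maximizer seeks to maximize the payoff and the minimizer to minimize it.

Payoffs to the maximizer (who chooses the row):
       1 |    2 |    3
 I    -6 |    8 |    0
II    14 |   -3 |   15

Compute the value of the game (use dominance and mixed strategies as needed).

94/31

Column 3 is strictly dominated by 1 for the minimizer (it gives the maximizer more in every row).
The remaining 2×2 game on (I, II) × (1, 2) has no saddle point. Let the maximizer play I with probability p; indifference gives −6p + 14(1−p) = 8p − 3(1−p), so p = 17/31.
Similarly the minimizer's optimal q on 1 is 11/31, and the value is -6·(11/31) + (8)·(20/31) = 94/31.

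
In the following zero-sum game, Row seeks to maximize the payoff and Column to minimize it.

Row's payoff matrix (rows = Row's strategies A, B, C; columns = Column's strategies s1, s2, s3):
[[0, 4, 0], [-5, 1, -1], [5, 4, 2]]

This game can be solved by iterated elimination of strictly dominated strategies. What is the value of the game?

2

Column s2 is strictly dominated by s3 for Column (0<4, -1<1, 2<4); eliminate s2.
Row A is strictly dominated by row C (5>0, 2>0); eliminate A.
Row B is strictly dominated by row C (5>-5, 2>-1); eliminate B.
Column s1 is strictly dominated by s3 for Column (2<5); eliminate s1.
Only (C, s3) remains, with payoff 2.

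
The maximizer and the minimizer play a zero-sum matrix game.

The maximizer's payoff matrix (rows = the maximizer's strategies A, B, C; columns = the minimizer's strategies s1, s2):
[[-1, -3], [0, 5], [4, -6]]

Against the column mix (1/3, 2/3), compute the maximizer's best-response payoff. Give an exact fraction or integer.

A: (-1)·(1/3) + (-3)·(2/3) = -7/3.
B: (0)·(1/3) + (5)·(2/3) = 10/3.
C: (4)·(1/3) + (-6)·(2/3) = -8/3.
The best pure response is B with expected payoff 10/3.

10/3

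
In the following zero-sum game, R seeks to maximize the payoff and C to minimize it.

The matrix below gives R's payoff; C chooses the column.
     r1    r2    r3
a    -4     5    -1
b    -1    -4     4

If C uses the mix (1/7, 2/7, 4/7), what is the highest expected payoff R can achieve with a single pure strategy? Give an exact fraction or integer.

a: (-4)·(1/7) + (5)·(2/7) + (-1)·(4/7) = 2/7.
b: (-1)·(1/7) + (-4)·(2/7) + (4)·(4/7) = 1.
The best pure response is b with expected payoff 1.

1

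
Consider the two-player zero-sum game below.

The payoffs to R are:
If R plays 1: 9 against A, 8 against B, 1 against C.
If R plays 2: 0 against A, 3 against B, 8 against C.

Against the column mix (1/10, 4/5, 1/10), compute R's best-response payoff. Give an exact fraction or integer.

1: (9)·(1/10) + (8)·(4/5) + (1)·(1/10) = 37/5.
2: (0)·(1/10) + (3)·(4/5) + (8)·(1/10) = 16/5.
The best pure response is 1 with expected payoff 37/5.

37/5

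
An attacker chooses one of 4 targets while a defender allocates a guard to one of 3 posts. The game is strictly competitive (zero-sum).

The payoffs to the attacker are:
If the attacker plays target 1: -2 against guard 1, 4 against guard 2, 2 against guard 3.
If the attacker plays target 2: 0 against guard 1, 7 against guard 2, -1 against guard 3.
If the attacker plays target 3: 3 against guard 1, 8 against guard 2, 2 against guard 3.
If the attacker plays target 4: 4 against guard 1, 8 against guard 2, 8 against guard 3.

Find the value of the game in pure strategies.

4

Row minima: -2, -1, 2, 4 → the attacker's maximin is 4.
Column maxima: 4, 8, 8 → the defender's minimax is 4.
They coincide at (target 4, guard 1), so the value is 4.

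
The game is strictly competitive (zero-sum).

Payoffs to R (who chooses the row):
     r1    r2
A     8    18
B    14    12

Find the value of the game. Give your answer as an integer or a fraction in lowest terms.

13

Row minima are 8 and 12, so R's maximin is 12; column maxima are 14 and 18, so C's minimax is 14. These differ, so the equilibrium is in mixed strategies.
Let R play A with probability p. C is indifferent when 8p + 14(1−p) = 18p + 12(1−p), giving p = 1/6.
Let C play r1 with probability q. R is indifferent when 8q + 18(1−q) = 14q + 12(1−q), giving q = 1/2.
The value is 8·(1/2) + (18)·(1/2) = 13.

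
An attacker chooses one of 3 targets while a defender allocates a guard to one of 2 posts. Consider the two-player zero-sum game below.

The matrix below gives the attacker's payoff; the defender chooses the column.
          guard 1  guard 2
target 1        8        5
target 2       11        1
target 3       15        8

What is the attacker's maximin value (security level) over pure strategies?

The worst-case payoff for each row is target 1: 5, target 2: 1, target 3: 8.
The best of these is 8.

8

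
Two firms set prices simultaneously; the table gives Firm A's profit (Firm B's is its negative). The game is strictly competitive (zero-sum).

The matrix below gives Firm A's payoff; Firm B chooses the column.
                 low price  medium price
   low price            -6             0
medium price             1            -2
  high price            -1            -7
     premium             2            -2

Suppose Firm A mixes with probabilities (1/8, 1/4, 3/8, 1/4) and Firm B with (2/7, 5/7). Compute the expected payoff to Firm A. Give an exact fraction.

-151/56

Against (2/7, 5/7), each row's expected payoff is low price: -12/7; medium price: -8/7; high price: -37/7; premium: -6/7.
Taking the (1/8, 1/4, 3/8, 1/4)-weighted average: (1/8)·(-12/7) + (1/4)·(-8/7) + (3/8)·(-37/7) + (1/4)·(-6/7) = -151/56.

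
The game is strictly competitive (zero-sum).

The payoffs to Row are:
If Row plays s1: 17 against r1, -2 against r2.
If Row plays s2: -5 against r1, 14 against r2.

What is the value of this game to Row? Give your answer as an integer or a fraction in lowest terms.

Row minima are -2 and -5, so Row's maximin is -2; column maxima are 17 and 14, so Column's minimax is 14. These differ, so the equilibrium is in mixed strategies.
Let Row play s1 with probability p. Column is indifferent when 17p − 5(1−p) = −2p + 14(1−p), giving p = 1/2.
Let Column play r1 with probability q. Row is indifferent when 17q − 2(1−q) = −5q + 14(1−q), giving q = 8/19.
The value is 17·(8/19) + (-2)·(11/19) = 6.

6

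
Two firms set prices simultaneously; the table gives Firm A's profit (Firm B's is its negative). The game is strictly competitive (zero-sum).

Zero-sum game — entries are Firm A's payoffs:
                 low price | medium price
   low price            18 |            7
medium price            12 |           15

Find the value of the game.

93/7

Row minima are 7 and 12, so Firm A's maximin is 12; column maxima are 18 and 15, so Firm B's minimax is 15. These differ, so the equilibrium is in mixed strategies.
Let Firm A play low price with probability p. Firm B is indifferent when 18p + 12(1−p) = 7p + 15(1−p), giving p = 3/14.
Let Firm B play low price with probability q. Firm A is indifferent when 18q + 7(1−q) = 12q + 15(1−q), giving q = 4/7.
The value is 18·(4/7) + (7)·(3/7) = 93/7.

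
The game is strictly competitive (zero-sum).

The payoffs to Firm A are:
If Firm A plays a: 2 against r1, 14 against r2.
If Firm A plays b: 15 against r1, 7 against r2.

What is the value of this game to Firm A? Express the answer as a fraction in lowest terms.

49/5

Row minima are 2 and 7, so Firm A's maximin is 7; column maxima are 15 and 14, so Firm B's minimax is 14. These differ, so the equilibrium is in mixed strategies.
Let Firm A play a with probability p. Firm B is indifferent when 2p + 15(1−p) = 14p + 7(1−p), giving p = 2/5.
Let Firm B play r1 with probability q. Firm A is indifferent when 2q + 14(1−q) = 15q + 7(1−q), giving q = 7/20.
The value is 2·(7/20) + (14)·(13/20) = 49/5.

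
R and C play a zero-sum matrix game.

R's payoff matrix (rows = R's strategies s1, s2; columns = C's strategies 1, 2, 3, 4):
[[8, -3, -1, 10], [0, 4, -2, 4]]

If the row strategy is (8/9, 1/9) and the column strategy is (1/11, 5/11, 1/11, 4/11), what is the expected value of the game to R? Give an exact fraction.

Against (1/11, 5/11, 1/11, 4/11), each row's expected payoff is s1: 32/11; s2: 34/11.
Taking the (8/9, 1/9)-weighted average: (8/9)·(32/11) + (1/9)·(34/11) = 290/99.

290/99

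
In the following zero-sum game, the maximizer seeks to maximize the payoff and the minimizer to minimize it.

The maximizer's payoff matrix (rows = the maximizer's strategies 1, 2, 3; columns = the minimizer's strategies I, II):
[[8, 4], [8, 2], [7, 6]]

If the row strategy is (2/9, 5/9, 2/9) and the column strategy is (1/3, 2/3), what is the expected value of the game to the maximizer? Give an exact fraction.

130/27

Against (1/3, 2/3), each row's expected payoff is 1: 16/3; 2: 4; 3: 19/3.
Taking the (2/9, 5/9, 2/9)-weighted average: (2/9)·(16/3) + (5/9)·(4) + (2/9)·(19/3) = 130/27.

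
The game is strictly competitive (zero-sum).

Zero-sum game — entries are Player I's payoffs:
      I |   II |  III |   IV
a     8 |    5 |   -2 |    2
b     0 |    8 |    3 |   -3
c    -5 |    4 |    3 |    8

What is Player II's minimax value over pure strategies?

3

The worst case (largest entry) in each column is I: 8, II: 8, III: 3, IV: 8.
The best (smallest) of these is 3.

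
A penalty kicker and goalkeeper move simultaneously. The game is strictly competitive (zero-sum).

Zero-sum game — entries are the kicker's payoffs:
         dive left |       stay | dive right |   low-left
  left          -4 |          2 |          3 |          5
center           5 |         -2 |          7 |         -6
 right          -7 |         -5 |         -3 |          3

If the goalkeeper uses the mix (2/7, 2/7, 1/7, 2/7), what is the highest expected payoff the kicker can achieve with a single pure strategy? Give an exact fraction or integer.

left: (-4)·(2/7) + (2)·(2/7) + (3)·(1/7) + (5)·(2/7) = 9/7.
center: (5)·(2/7) + (-2)·(2/7) + (7)·(1/7) + (-6)·(2/7) = 1/7.
right: (-7)·(2/7) + (-5)·(2/7) + (-3)·(1/7) + (3)·(2/7) = -3.
The best pure response is left with expected payoff 9/7.

9/7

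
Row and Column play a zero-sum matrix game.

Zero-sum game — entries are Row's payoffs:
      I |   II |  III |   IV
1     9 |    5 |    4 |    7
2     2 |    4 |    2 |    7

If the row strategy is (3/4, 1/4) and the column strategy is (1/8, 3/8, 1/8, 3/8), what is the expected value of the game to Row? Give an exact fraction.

Against (1/8, 3/8, 1/8, 3/8), each row's expected payoff is 1: 49/8; 2: 37/8.
Taking the (3/4, 1/4)-weighted average: (3/4)·(49/8) + (1/4)·(37/8) = 23/4.

23/4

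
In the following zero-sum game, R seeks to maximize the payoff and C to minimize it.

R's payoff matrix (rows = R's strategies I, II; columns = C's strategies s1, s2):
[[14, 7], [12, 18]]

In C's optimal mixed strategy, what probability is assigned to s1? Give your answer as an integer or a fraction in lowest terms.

11/13

Row minima are 7 and 12, so R's maximin is 12; column maxima are 14 and 18, so C's minimax is 14. These differ, so the equilibrium is in mixed strategies.
Let C play s1 with probability q. R is indifferent when 14q + 7(1−q) = 12q + 18(1−q), giving q = 11/13.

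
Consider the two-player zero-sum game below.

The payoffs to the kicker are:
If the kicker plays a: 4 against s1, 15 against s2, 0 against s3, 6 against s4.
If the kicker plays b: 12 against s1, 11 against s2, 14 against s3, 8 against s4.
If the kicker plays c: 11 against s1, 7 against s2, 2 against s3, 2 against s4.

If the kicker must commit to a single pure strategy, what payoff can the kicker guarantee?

The worst-case payoff for each row is a: 0, b: 8, c: 2.
The best of these is 8.

8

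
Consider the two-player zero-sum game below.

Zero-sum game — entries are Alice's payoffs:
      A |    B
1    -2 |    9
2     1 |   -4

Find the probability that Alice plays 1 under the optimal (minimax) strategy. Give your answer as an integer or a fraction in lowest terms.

Row minima are -2 and -4, so Alice's maximin is -2; column maxima are 1 and 9, so Bob's minimax is 1. These differ, so the equilibrium is in mixed strategies.
Let Alice play 1 with probability p. Bob is indifferent when −2p + (1−p) = 9p − 4(1−p), giving p = 5/16.

5/16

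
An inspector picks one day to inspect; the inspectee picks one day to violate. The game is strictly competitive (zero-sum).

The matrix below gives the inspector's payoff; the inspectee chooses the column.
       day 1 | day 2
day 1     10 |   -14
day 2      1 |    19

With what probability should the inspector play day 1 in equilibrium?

Row minima are -14 and 1, so the inspector's maximin is 1; column maxima are 10 and 19, so the inspectee's minimax is 10. These differ, so the equilibrium is in mixed strategies.
Let the inspector play day 1 with probability p. The inspectee is indifferent when 10p + (1−p) = −14p + 19(1−p), giving p = 3/7.

3/7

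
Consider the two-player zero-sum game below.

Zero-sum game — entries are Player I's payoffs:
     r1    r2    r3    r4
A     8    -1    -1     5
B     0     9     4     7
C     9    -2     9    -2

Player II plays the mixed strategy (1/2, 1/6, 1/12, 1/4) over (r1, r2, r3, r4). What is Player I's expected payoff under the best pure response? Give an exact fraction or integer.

A: (8)·(1/2) + (-1)·(1/6) + (-1)·(1/12) + (5)·(1/4) = 5.
B: (0)·(1/2) + (9)·(1/6) + (4)·(1/12) + (7)·(1/4) = 43/12.
C: (9)·(1/2) + (-2)·(1/6) + (9)·(1/12) + (-2)·(1/4) = 53/12.
The best pure response is A with expected payoff 5.

5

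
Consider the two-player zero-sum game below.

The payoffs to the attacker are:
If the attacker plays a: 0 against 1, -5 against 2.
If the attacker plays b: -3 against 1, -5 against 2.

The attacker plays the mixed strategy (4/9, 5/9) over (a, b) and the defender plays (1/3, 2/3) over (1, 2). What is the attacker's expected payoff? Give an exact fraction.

Against (1/3, 2/3), each row's expected payoff is a: -10/3; b: -13/3.
Taking the (4/9, 5/9)-weighted average: (4/9)·(-10/3) + (5/9)·(-13/3) = -35/9.

-35/9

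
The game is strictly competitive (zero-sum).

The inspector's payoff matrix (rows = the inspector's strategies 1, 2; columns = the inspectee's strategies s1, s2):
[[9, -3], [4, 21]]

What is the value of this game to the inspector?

Row minima are -3 and 4, so the inspector's maximin is 4; column maxima are 9 and 21, so the inspectee's minimax is 9. These differ, so the equilibrium is in mixed strategies.
Let the inspector play 1 with probability p. The inspectee is indifferent when 9p + 4(1−p) = −3p + 21(1−p), giving p = 17/29.
Let the inspectee play s1 with probability q. The inspector is indifferent when 9q − 3(1−q) = 4q + 21(1−q), giving q = 24/29.
The value is 9·(24/29) + (-3)·(5/29) = 201/29.

201/29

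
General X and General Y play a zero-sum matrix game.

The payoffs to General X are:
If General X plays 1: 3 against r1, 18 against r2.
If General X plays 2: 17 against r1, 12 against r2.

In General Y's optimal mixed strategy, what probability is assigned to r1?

Row minima are 3 and 12, so General X's maximin is 12; column maxima are 17 and 18, so General Y's minimax is 17. These differ, so the equilibrium is in mixed strategies.
Let General Y play r1 with probability q. General X is indifferent when 3q + 18(1−q) = 17q + 12(1−q), giving q = 3/10.

3/10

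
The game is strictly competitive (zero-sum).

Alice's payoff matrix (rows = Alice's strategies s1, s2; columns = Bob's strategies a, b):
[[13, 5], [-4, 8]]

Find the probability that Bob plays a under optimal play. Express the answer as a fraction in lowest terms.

3/20

Row minima are 5 and -4, so Alice's maximin is 5; column maxima are 13 and 8, so Bob's minimax is 8. These differ, so the equilibrium is in mixed strategies.
Let Bob play a with probability q. Alice is indifferent when 13q + 5(1−q) = −4q + 8(1−q), giving q = 3/20.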